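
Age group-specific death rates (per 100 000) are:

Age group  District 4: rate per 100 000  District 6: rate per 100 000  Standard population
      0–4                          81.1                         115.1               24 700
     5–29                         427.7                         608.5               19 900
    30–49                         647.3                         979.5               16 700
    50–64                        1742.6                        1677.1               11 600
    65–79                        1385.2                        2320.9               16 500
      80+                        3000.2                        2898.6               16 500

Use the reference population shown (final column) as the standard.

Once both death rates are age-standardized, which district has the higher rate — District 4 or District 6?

District 6

Standard total = 105 900; weights = 0.2332, 0.1879, 0.1577, 0.1095, 0.1558, 0.1558.
District 4: 0.2332×81.1 + 0.1879×427.7 + 0.1577×647.3 + 0.1095×1742.6 + 0.1558×1385.2 + 0.1558×3000.2 = 1075.5200 per 100 000.
District 6: 0.2332×115.1 + 0.1879×608.5 + 0.1577×979.5 + 0.1095×1677.1 + 0.1558×2320.9 + 0.1558×2898.6 = 1292.5957 per 100 000.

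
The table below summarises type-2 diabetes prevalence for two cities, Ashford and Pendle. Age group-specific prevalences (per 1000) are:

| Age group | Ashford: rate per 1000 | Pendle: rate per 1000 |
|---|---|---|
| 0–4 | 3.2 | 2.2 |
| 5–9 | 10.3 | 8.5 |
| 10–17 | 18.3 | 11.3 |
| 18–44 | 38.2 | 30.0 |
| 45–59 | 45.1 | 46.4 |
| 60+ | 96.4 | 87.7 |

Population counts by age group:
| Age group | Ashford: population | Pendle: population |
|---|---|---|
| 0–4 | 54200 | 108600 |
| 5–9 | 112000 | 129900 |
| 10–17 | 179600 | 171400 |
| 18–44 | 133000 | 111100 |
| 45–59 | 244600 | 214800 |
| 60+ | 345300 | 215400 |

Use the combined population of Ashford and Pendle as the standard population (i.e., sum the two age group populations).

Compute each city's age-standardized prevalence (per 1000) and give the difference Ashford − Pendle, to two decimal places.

4.62

Combined standard total = 2019900; weights = 0.0806, 0.1198, 0.1738, 0.1208, 0.2274, 0.2776.
Ashford: 0.0806×3.2 + 0.1198×10.3 + 0.1738×18.3 + 0.1208×38.2 + 0.2274×45.1 + 0.2776×96.4 = 46.3047 per 1000.
Pendle: 0.0806×2.2 + 0.1198×8.5 + 0.1738×11.3 + 0.1208×30.0 + 0.2274×46.4 + 0.2776×87.7 = 41.6818 per 1000.
Difference = 46.3047 − 41.6818 = 4.6229.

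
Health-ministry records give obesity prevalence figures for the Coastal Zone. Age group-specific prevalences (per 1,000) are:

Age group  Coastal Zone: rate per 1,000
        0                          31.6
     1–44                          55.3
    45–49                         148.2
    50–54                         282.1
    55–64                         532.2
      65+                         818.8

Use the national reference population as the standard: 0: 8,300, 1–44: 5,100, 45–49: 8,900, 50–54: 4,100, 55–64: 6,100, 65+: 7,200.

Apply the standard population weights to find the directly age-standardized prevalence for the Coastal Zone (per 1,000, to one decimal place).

306.3

Standard total = 39,700; weights = 0.2091, 0.1285, 0.2242, 0.1033, 0.1537, 0.1814.
Standardized rate: 0.2091×31.6 + 0.1285×55.3 + 0.2242×148.2 + 0.1033×282.1 + 0.1537×532.2 + 0.1814×818.8 = 306.3395 per 1,000.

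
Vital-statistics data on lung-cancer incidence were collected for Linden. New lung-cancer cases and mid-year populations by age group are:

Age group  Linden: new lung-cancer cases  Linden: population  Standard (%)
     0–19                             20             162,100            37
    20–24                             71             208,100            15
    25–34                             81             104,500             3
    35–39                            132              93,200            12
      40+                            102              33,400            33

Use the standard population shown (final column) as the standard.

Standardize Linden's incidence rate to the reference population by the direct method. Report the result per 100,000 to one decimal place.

Age-specific rates per 100,000 for Linden: 12.34, 34.12, 77.51, 141.63, 305.39.
Standard weights: 0.37, 0.15, 0.03, 0.12, 0.33.
Standardized rate: 0.3700×12.34 + 0.1500×34.12 + 0.0300×77.51 + 0.1200×141.63 + 0.3300×305.39 = 129.7823 per 100,000.

129.8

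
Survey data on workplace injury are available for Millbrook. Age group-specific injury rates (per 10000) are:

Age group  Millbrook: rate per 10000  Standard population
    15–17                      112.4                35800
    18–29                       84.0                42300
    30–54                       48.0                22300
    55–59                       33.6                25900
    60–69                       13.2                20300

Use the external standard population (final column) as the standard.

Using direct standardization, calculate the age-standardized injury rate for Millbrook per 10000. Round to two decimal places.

Standard total = 146600; weights = 0.2442, 0.2885, 0.1521, 0.1767, 0.1385.
Standardized rate: 0.2442×112.4 + 0.2885×84.0 + 0.1521×48.0 + 0.1767×33.6 + 0.1385×13.2 = 66.7512 per 10000.

66.75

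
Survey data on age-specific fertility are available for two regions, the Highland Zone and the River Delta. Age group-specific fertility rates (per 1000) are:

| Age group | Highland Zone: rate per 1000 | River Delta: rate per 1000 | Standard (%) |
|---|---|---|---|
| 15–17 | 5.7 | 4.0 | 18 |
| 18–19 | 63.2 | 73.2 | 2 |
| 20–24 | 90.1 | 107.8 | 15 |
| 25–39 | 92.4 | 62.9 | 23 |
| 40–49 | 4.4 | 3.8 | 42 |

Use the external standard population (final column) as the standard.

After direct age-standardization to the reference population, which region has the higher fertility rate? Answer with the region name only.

Standard weights: 0.18, 0.02, 0.15, 0.23, 0.42.
The Highland Zone: 0.1800×5.7 + 0.0200×63.2 + 0.1500×90.1 + 0.2300×92.4 + 0.4200×4.4 = 38.9050 per 1000.
The River Delta: 0.1800×4.0 + 0.0200×73.2 + 0.1500×107.8 + 0.2300×62.9 + 0.4200×3.8 = 34.4170 per 1000.

Highland Zone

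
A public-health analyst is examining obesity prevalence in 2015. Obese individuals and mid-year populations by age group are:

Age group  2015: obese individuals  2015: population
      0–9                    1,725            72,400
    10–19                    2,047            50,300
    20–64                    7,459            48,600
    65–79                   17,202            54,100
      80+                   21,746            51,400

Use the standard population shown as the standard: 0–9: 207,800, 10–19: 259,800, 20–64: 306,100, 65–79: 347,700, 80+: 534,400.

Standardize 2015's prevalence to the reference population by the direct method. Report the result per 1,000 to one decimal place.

241.1

Age-specific rates per 1,000 for 2015: 23.826, 40.696, 153.477, 317.967, 423.074.
Standard total = 1,655,800; weights = 0.1255, 0.1569, 0.1849, 0.2100, 0.3227.
Standardized rate: 0.1255×23.826 + 0.1569×40.696 + 0.1849×153.477 + 0.2100×317.967 + 0.3227×423.074 = 241.0623 per 1,000.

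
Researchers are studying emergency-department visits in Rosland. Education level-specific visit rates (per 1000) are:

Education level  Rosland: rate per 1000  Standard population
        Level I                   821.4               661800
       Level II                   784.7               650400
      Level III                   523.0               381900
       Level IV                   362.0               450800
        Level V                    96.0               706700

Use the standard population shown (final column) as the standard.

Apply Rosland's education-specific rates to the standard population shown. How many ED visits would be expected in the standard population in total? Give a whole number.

1484738

Expected ED visits = Σ (standard pop × education-specific rate ÷ 1000)
= 661800×821.4/1000 + 650400×784.7/1000 + 381900×523.0/1000 + 450800×362.0/1000 + 706700×96.0/1000
= 543602.52 + 510368.88 + 199733.70 + 163189.60 + 67843.20 = 1484737.90.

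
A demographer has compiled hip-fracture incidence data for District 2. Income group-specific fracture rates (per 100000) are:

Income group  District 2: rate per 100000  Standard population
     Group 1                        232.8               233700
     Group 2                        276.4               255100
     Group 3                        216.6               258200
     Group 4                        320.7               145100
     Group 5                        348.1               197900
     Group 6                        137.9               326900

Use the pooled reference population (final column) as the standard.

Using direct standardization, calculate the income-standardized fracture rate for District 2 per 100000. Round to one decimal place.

240.9

Standard total = 1416900; weights = 0.1649, 0.1800, 0.1822, 0.1024, 0.1397, 0.2307.
Standardized rate: 0.1649×232.8 + 0.1800×276.4 + 0.1822×216.6 + 0.1024×320.7 + 0.1397×348.1 + 0.2307×137.9 = 240.9085 per 100000.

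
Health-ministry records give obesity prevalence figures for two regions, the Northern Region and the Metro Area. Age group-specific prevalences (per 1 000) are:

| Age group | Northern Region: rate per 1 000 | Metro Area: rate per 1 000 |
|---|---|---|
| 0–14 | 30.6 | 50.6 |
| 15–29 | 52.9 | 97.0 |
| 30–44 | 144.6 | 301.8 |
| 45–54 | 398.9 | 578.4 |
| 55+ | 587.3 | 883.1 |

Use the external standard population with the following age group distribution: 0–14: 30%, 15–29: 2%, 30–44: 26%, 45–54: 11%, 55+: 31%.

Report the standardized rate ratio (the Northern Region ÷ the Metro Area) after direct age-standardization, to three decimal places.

0.632

Standard weights: 0.30, 0.02, 0.26, 0.11, 0.31.
The Northern Region: 0.3000×30.6 + 0.0200×52.9 + 0.2600×144.6 + 0.1100×398.9 + 0.3100×587.3 = 273.7760 per 1 000.
The Metro Area: 0.3000×50.6 + 0.0200×97.0 + 0.2600×301.8 + 0.1100×578.4 + 0.3100×883.1 = 432.9730 per 1 000.
Ratio = 273.7760 ÷ 432.9730 = 0.63232.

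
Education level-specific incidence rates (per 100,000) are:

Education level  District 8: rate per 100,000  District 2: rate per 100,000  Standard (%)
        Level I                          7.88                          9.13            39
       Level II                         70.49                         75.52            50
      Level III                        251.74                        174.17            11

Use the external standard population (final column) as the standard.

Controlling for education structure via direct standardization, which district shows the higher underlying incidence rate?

Standard weights: 0.39, 0.50, 0.11.
District 8: 0.3900×7.88 + 0.5000×70.49 + 0.1100×251.74 = 66.0096 per 100,000.
District 2: 0.3900×9.13 + 0.5000×75.52 + 0.1100×174.17 = 60.4794 per 100,000.

District 8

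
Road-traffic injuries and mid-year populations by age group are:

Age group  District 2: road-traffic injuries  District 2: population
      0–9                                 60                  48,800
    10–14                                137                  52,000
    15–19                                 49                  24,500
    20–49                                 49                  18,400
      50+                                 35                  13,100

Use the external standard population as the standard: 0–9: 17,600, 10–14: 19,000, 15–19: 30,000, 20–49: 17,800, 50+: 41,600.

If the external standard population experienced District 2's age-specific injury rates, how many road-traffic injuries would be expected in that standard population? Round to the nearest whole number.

290

Age-specific rates per 100,000 for District 2: 122.95, 263.46, 200.00, 266.30, 267.18.
Expected road-traffic injuries = Σ (standard pop × age-specific rate ÷ 100,000)
= 17,600×122.95/100,000 + 19,000×263.46/100,000 + 30,000×200.00/100,000 + 17,800×266.30/100,000 + 41,600×267.18/100,000
= 21.64 + 50.06 + 60.00 + 47.40 + 111.15 = 290.24.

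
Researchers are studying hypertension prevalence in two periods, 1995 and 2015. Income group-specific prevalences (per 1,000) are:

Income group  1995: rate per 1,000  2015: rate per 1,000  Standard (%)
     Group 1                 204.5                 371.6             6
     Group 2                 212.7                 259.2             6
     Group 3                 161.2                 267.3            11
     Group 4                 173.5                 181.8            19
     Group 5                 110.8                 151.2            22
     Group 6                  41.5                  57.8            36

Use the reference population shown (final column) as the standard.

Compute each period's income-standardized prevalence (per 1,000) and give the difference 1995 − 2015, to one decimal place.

-40.8

Standard weights: 0.06, 0.06, 0.11, 0.19, 0.22, 0.36.
1995: 0.0600×204.5 + 0.0600×212.7 + 0.1100×161.2 + 0.1900×173.5 + 0.2200×110.8 + 0.3600×41.5 = 115.0450 per 1,000.
2015: 0.0600×371.6 + 0.0600×259.2 + 0.1100×267.3 + 0.1900×181.8 + 0.2200×151.2 + 0.3600×57.8 = 155.8650 per 1,000.
Difference = 115.0450 − 155.8650 = -40.8200.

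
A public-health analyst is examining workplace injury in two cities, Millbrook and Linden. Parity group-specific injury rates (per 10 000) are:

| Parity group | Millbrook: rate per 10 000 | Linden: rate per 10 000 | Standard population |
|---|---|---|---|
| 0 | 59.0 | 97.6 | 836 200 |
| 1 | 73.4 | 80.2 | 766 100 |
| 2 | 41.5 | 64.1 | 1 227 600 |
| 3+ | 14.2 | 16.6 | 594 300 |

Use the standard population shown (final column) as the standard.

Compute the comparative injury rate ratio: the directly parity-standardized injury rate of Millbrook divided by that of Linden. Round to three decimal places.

Standard total = 3 424 200; weights = 0.2442, 0.2237, 0.3585, 0.1736.
Millbrook: 0.2442×59.0 + 0.2237×73.4 + 0.3585×41.5 + 0.1736×14.2 = 48.1724 per 10 000.
Linden: 0.2442×97.6 + 0.2237×80.2 + 0.3585×64.1 + 0.1736×16.6 = 67.6388 per 10 000.
Ratio = 48.1724 ÷ 67.6388 = 0.71220.

0.712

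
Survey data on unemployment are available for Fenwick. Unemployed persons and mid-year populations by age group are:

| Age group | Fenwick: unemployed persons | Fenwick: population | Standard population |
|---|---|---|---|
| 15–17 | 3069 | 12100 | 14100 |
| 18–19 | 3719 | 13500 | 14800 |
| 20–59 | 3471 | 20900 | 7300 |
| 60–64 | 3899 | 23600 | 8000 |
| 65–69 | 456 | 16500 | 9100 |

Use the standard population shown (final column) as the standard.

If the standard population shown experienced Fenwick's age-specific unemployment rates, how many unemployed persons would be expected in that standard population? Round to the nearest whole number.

Age-specific rates per 1000 for Fenwick: 253.636, 275.481, 166.077, 165.212, 27.636.
Expected unemployed persons = Σ (standard pop × age-specific rate ÷ 1000)
= 14100×253.636/1000 + 14800×275.481/1000 + 7300×166.077/1000 + 8000×165.212/1000 + 9100×27.636/1000
= 3576.27 + 4077.13 + 1212.36 + 1321.69 + 251.49 = 10438.94.

10439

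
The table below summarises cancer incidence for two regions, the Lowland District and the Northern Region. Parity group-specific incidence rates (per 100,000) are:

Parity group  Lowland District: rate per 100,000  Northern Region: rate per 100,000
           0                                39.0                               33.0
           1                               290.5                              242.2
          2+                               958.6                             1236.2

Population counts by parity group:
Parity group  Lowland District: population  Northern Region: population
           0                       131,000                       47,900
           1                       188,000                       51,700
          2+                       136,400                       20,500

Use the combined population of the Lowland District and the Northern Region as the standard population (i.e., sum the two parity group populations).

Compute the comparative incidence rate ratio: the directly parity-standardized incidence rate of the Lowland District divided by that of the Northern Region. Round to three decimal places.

Combined standard total = 575,500; weights = 0.3109, 0.4165, 0.2726.
The Lowland District: 0.3109×39.0 + 0.4165×290.5 + 0.2726×958.6 = 394.4644 per 100,000.
The Northern Region: 0.3109×33.0 + 0.4165×242.2 + 0.2726×1236.2 = 448.1648 per 100,000.
Ratio = 394.4644 ÷ 448.1648 = 0.88018.

0.880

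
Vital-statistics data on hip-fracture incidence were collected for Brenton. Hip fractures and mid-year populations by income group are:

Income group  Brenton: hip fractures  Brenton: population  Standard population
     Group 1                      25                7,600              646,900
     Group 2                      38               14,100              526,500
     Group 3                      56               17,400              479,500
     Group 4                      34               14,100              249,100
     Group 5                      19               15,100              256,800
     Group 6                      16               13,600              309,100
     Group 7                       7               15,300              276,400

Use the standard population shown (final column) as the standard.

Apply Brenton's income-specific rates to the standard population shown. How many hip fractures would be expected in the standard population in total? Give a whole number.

6504

Income-specific rates per 100,000 for Brenton: 328.95, 269.50, 321.84, 241.13, 125.83, 117.65, 45.75.
Expected hip fractures = Σ (standard pop × income-specific rate ÷ 100,000)
= 646,900×328.95/100,000 + 526,500×269.50/100,000 + 479,500×321.84/100,000 + 249,100×241.13/100,000 + 256,800×125.83/100,000 + 309,100×117.65/100,000 + 276,400×45.75/100,000
= 2127.96 + 1418.94 + 1543.22 + 600.67 + 323.13 + 363.65 + 126.46 = 6504.01.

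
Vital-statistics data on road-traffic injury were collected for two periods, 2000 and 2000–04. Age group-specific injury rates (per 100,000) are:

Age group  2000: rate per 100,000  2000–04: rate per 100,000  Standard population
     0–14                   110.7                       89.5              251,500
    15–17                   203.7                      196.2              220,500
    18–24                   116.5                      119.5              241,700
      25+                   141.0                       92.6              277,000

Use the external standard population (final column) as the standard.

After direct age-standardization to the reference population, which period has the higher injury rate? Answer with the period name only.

Standard total = 990,700; weights = 0.2539, 0.2226, 0.2440, 0.2796.
2000: 0.2539×110.7 + 0.2226×203.7 + 0.2440×116.5 + 0.2796×141.0 = 141.2859 per 100,000.
2000–04: 0.2539×89.5 + 0.2226×196.2 + 0.2440×119.5 + 0.2796×92.6 = 121.4340 per 100,000.

2000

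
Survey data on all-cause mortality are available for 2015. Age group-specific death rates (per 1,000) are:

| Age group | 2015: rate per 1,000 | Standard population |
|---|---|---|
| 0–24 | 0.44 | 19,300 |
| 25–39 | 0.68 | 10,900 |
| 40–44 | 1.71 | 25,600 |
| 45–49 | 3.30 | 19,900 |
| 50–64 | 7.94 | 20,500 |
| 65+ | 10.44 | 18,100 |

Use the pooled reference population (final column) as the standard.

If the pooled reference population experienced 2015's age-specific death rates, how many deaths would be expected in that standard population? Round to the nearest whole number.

477

Expected deaths = Σ (standard pop × age-specific rate ÷ 1,000)
= 19,300×0.44/1,000 + 10,900×0.68/1,000 + 25,600×1.71/1,000 + 19,900×3.30/1,000 + 20,500×7.94/1,000 + 18,100×10.44/1,000
= 8.49 + 7.41 + 43.78 + 65.67 + 162.77 + 188.96 = 477.08.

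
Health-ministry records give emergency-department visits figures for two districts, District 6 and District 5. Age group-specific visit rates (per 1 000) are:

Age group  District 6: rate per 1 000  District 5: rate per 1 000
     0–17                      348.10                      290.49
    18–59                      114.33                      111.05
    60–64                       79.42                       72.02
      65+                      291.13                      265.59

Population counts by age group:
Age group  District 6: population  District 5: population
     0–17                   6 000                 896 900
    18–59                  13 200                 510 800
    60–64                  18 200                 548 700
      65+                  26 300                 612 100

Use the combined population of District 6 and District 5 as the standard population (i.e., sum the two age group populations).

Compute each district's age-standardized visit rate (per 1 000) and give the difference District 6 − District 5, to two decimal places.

28.20

Combined standard total = 2 632 200; weights = 0.3430, 0.1991, 0.2154, 0.2425.
District 6: 0.3430×348.10 + 0.1991×114.33 + 0.2154×79.42 + 0.2425×291.13 = 229.8796 per 1 000.
District 5: 0.3430×290.49 + 0.1991×111.05 + 0.2154×72.02 + 0.2425×265.59 = 201.6771 per 1 000.
Difference = 229.8796 − 201.6771 = 28.2025.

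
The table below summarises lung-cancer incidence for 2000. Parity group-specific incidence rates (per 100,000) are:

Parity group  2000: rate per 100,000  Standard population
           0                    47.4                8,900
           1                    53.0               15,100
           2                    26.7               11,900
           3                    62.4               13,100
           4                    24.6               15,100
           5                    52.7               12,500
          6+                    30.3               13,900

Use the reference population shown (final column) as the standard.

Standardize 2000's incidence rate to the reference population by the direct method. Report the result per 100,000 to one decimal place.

Standard total = 90,500; weights = 0.0983, 0.1669, 0.1315, 0.1448, 0.1669, 0.1381, 0.1536.
Standardized rate: 0.0983×47.4 + 0.1669×53.0 + 0.1315×26.7 + 0.1448×62.4 + 0.1669×24.6 + 0.1381×52.7 + 0.1536×30.3 = 42.0852 per 100,000.

42.1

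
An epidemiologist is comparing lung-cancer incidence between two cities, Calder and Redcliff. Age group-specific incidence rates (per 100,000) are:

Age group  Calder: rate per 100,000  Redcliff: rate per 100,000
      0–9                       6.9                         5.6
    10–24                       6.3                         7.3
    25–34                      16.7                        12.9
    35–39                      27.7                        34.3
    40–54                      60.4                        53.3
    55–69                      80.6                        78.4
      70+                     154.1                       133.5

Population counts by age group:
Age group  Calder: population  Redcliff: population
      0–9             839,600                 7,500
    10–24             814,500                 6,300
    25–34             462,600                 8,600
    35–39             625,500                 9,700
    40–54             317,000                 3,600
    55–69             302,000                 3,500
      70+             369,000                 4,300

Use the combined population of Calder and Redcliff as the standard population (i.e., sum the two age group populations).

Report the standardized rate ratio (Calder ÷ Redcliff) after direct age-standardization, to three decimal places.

Combined standard total = 3,773,700; weights = 0.2245, 0.2175, 0.1249, 0.1683, 0.0850, 0.0810, 0.0989.
Calder: 0.2245×6.9 + 0.2175×6.3 + 0.1249×16.7 + 0.1683×27.7 + 0.0850×60.4 + 0.0810×80.6 + 0.0989×154.1 = 36.5671 per 100,000.
Redcliff: 0.2245×5.6 + 0.2175×7.3 + 0.1249×12.9 + 0.1683×34.3 + 0.0850×53.3 + 0.0810×78.4 + 0.0989×133.5 = 34.3101 per 100,000.
Ratio = 36.5671 ÷ 34.3101 = 1.06578.

1.066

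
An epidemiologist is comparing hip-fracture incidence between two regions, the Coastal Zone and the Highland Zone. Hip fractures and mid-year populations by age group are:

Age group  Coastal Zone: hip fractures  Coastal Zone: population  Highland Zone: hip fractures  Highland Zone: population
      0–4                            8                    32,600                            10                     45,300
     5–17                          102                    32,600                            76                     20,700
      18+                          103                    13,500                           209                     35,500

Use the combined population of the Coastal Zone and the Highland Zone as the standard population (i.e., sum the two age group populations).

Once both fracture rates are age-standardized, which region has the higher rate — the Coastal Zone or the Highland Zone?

Coastal Zone

Age-specific rates per 100,000 for the Coastal Zone: 24.54, 312.88, 762.96.
For the Highland Zone: 22.08, 367.15, 588.73.
Combined standard total = 180,200; weights = 0.4323, 0.2958, 0.2719.
The Coastal Zone: 0.4323×24.54 + 0.2958×312.88 + 0.2719×762.96 = 310.6189 per 100,000.
The Highland Zone: 0.4323×22.08 + 0.2958×367.15 + 0.2719×588.73 = 278.2276 per 100,000.
The crude rates (270.65 vs 290.64) would put the Highland Zone higher, but that reflects its age composition; once standardized to a common age structure, the Coastal Zone has the higher underlying rate.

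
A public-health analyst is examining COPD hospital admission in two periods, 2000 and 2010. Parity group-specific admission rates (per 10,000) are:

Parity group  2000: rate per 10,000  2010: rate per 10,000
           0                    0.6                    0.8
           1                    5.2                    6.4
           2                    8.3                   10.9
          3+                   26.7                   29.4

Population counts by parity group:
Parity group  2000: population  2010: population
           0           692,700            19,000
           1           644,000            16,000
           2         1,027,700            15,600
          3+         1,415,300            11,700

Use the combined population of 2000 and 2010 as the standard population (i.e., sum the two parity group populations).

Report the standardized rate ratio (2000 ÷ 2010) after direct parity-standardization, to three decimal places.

0.871

Combined standard total = 3,842,000; weights = 0.1852, 0.1718, 0.2716, 0.3714.
2000: 0.1852×0.6 + 0.1718×5.2 + 0.2716×8.3 + 0.3714×26.7 = 13.1752 per 10,000.
2010: 0.1852×0.8 + 0.1718×6.4 + 0.2716×10.9 + 0.3714×29.4 = 15.1273 per 10,000.
Ratio = 13.1752 ÷ 15.1273 = 0.87096.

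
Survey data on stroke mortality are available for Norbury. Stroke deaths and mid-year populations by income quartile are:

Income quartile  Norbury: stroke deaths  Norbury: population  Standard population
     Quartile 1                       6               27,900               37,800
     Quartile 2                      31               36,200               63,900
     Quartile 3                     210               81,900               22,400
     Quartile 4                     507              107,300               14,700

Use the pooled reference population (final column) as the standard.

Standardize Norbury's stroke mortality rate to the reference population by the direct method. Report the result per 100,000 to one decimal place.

136.7

Income-specific rates per 100,000 for Norbury: 21.51, 85.64, 256.41, 472.51.
Standard total = 138,800; weights = 0.2723, 0.4604, 0.1614, 0.1059.
Standardized rate: 0.2723×21.51 + 0.4604×85.64 + 0.1614×256.41 + 0.1059×472.51 = 136.7035 per 100,000.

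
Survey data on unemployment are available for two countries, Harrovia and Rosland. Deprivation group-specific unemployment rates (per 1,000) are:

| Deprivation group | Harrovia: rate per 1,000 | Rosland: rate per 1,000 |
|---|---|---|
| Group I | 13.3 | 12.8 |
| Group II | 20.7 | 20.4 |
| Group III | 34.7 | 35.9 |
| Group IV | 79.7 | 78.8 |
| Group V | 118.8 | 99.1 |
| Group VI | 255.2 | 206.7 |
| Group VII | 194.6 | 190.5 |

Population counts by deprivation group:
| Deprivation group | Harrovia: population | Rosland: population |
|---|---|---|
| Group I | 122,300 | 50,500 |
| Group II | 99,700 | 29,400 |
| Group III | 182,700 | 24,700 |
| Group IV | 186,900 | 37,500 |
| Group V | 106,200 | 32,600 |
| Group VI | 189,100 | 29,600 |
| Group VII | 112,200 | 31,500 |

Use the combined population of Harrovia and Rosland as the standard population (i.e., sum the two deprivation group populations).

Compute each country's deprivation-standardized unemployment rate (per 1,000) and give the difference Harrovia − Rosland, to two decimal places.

Combined standard total = 1,234,900; weights = 0.1399, 0.1045, 0.1679, 0.1817, 0.1124, 0.1771, 0.1164.
Harrovia: 0.1399×13.3 + 0.1045×20.7 + 0.1679×34.7 + 0.1817×79.7 + 0.1124×118.8 + 0.1771×255.2 + 0.1164×194.6 = 105.5290 per 1,000.
Rosland: 0.1399×12.8 + 0.1045×20.4 + 0.1679×35.9 + 0.1817×78.8 + 0.1124×99.1 + 0.1771×206.7 + 0.1164×190.5 = 94.1850 per 1,000.
Difference = 105.5290 − 94.1850 = 11.3440.

11.34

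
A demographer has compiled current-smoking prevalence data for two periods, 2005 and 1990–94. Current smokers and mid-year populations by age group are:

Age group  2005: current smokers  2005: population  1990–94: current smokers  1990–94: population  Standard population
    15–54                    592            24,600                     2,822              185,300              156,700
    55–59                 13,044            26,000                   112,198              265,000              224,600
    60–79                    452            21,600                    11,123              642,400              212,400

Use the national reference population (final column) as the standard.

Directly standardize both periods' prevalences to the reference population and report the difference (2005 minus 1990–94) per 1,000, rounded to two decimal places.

33.25

Age-specific rates per 1,000 for 2005: 24.065, 501.692, 20.926.
For 1990–94: 15.229, 423.389, 17.315.
Standard total = 593,700; weights = 0.2639, 0.3783, 0.3578.
2005: 0.2639×24.065 + 0.3783×501.692 + 0.3578×20.926 = 203.6310 per 1,000.
1990–94: 0.2639×15.229 + 0.3783×423.389 + 0.3578×17.315 = 170.3844 per 1,000.
Difference = 203.6310 − 170.3844 = 33.2467.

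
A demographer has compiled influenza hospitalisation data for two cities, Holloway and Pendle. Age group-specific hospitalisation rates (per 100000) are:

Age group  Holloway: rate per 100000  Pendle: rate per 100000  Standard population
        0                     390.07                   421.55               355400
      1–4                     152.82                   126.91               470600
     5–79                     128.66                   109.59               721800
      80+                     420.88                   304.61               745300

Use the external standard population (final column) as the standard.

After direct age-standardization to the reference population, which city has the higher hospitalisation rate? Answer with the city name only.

Holloway

Standard total = 2293100; weights = 0.1550, 0.2052, 0.3148, 0.3250.
Holloway: 0.1550×390.07 + 0.2052×152.82 + 0.3148×128.66 + 0.3250×420.88 = 269.1102 per 100000.
Pendle: 0.1550×421.55 + 0.2052×126.91 + 0.3148×109.59 + 0.3250×304.61 = 224.8793 per 100000.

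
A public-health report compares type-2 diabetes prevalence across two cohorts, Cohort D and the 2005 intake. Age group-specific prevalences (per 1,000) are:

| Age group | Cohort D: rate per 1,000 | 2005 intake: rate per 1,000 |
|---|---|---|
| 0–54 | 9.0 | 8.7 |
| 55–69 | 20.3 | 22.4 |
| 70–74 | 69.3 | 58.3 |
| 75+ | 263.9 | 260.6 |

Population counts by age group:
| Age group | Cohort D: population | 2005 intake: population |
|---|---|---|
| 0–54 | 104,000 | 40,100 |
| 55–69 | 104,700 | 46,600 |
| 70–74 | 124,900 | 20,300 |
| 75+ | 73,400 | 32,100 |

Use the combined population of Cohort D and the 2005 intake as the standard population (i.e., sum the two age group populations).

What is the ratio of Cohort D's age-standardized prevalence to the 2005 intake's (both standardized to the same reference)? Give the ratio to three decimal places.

Combined standard total = 546,100; weights = 0.2639, 0.2771, 0.2659, 0.1932.
Cohort D: 0.2639×9.0 + 0.2771×20.3 + 0.2659×69.3 + 0.1932×263.9 = 77.4073 per 1,000.
The 2005 intake: 0.2639×8.7 + 0.2771×22.4 + 0.2659×58.3 + 0.1932×260.6 = 74.3476 per 1,000.
Ratio = 77.4073 ÷ 74.3476 = 1.04115.

1.041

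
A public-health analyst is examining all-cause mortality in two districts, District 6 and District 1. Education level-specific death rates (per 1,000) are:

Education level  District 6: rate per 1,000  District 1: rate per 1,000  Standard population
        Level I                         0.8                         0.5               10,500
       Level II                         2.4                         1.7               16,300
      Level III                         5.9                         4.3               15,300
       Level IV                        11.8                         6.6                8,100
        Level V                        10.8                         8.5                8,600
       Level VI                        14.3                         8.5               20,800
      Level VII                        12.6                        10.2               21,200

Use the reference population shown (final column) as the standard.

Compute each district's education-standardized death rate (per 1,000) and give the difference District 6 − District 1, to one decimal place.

2.7

Standard total = 100,800; weights = 0.1042, 0.1617, 0.1518, 0.0804, 0.0853, 0.2063, 0.2103.
District 6: 0.1042×0.8 + 0.1617×2.4 + 0.1518×5.9 + 0.0804×11.8 + 0.0853×10.8 + 0.2063×14.3 + 0.2103×12.6 = 8.8374 per 1,000.
District 1: 0.1042×0.5 + 0.1617×1.7 + 0.1518×4.3 + 0.0804×6.6 + 0.0853×8.5 + 0.2063×8.5 + 0.2103×10.2 = 6.1344 per 1,000.
Difference = 8.8374 − 6.1344 = 2.7030.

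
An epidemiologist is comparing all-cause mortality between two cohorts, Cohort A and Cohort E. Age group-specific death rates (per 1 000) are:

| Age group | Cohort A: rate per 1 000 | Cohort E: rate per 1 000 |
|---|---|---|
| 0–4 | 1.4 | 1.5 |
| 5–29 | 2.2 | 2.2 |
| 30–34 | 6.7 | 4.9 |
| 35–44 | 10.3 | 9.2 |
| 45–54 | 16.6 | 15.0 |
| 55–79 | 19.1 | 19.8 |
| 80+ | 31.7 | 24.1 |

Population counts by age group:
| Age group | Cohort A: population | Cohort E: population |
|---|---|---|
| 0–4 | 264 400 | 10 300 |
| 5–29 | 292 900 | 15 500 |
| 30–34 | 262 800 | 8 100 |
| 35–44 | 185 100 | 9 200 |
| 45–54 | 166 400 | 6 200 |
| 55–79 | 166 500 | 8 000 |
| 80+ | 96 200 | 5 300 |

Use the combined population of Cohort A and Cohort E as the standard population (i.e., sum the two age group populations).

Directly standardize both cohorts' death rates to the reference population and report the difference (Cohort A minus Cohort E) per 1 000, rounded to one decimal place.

Combined standard total = 1 496 900; weights = 0.1835, 0.2060, 0.1810, 0.1298, 0.1153, 0.1166, 0.0678.
Cohort A: 0.1835×1.4 + 0.2060×2.2 + 0.1810×6.7 + 0.1298×10.3 + 0.1153×16.6 + 0.1166×19.1 + 0.0678×31.7 = 9.5498 per 1 000.
Cohort E: 0.1835×1.5 + 0.2060×2.2 + 0.1810×4.9 + 0.1298×9.2 + 0.1153×15.0 + 0.1166×19.8 + 0.0678×24.1 = 8.4814 per 1 000.
Difference = 9.5498 − 8.4814 = 1.0684.

1.1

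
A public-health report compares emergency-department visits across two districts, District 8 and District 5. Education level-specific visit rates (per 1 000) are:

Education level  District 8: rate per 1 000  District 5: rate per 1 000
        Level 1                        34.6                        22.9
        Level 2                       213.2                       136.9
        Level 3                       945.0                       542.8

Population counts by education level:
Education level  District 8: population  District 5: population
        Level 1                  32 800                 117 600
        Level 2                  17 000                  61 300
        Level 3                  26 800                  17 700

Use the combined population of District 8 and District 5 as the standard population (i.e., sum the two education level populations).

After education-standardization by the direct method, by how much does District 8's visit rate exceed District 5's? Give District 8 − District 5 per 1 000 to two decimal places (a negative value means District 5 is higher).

Combined standard total = 273 200; weights = 0.5505, 0.2866, 0.1629.
District 8: 0.5505×34.6 + 0.2866×213.2 + 0.1629×945.0 = 234.0772 per 1 000.
District 5: 0.5505×22.9 + 0.2866×136.9 + 0.1629×542.8 = 140.2563 per 1 000.
Difference = 234.0772 − 140.2563 = 93.8209.

93.82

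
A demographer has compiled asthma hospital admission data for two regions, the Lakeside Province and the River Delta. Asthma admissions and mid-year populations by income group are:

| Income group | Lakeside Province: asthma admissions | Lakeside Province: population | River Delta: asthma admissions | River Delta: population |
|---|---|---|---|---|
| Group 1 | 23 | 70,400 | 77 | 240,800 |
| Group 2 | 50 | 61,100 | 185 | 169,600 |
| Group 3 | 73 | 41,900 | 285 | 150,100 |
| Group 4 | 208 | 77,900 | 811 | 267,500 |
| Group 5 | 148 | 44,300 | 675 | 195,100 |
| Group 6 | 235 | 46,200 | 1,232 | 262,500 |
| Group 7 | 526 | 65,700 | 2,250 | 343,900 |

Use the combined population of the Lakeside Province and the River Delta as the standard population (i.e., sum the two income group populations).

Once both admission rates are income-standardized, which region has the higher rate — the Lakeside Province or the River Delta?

Lakeside Province

Income-specific rates per 10,000 for the Lakeside Province: 3.27, 8.18, 17.42, 26.70, 33.41, 50.87, 80.06.
For the River Delta: 3.20, 10.91, 18.99, 30.32, 34.60, 46.93, 65.43.
Combined standard total = 2,037,000; weights = 0.1528, 0.1133, 0.0943, 0.1696, 0.1175, 0.1515, 0.2011.
The Lakeside Province: 0.1528×3.27 + 0.1133×8.18 + 0.0943×17.42 + 0.1696×26.70 + 0.1175×33.41 + 0.1515×50.87 + 0.2011×80.06 = 35.3291 per 10,000.
The River Delta: 0.1528×3.20 + 0.1133×10.91 + 0.0943×18.99 + 0.1696×30.32 + 0.1175×34.60 + 0.1515×46.93 + 0.2011×65.43 = 32.9889 per 10,000.
The crude rates (30.99 vs 33.84) would put the River Delta higher, but that reflects its income composition; once standardized to a common income structure, the Lakeside Province has the higher underlying rate.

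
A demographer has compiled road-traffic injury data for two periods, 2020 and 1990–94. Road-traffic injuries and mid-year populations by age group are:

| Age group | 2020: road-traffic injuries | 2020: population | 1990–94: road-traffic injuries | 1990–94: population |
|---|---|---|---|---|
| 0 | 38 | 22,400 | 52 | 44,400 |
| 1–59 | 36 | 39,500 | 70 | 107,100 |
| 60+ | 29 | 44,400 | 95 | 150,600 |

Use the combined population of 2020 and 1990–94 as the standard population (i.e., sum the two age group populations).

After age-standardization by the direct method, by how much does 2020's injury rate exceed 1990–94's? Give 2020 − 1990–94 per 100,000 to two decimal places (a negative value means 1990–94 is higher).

18.91

Age-specific rates per 100,000 for 2020: 169.64, 91.14, 65.32.
For 1990–94: 117.12, 65.36, 63.08.
Combined standard total = 408,400; weights = 0.1636, 0.3590, 0.4775.
2020: 0.1636×169.64 + 0.3590×91.14 + 0.4775×65.32 = 91.6495 per 100,000.
1990–94: 0.1636×117.12 + 0.3590×65.36 + 0.4775×63.08 = 72.7373 per 100,000.
Difference = 91.6495 − 72.7373 = 18.9122.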